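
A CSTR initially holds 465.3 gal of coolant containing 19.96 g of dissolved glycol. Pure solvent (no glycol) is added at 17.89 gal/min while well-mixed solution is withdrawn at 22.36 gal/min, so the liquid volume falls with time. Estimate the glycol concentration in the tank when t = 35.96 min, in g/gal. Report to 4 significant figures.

0.007866 g/gal

Let m(t) be the amount of glycol. Volume: V(t) = V₀ + (Q_in − Q_out) t = 465.3 − 4.47000 t; V(35.96) = 304.559 gal.
Species balance (pure solvent in): dm/dt = −Q_out · m/V(t).
dm/m = −Q_out dt/(V₀ − 4.47000 t); integrating gives ln(m/m₀) = −(Q_out/(Q_in−Q_out)) ln(V/V₀).
m = m₀ (V₀/V)^(Q_out/(Q_in−Q_out)) = 19.96 × (465.3/304.559)^(-5.00224) = 2.39574 g.
C = m/V = 2.39574/304.559 = 0.00786626 g/gal.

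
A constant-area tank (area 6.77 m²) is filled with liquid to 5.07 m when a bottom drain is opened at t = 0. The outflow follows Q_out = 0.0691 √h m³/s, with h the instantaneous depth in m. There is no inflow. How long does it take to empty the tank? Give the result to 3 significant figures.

Unsteady balance on liquid volume: A dh/dt = −0.0691 √h.
Separate and integrate: 2(√h − √h₀) = −(0.0691/A) t.
Set h = 0: 2√h₀ = (0.0691/A) t_empty ⇒ t_empty = 2A√h₀/0.0691.
t_empty = 2·6.77·√5.07/0.0691 = 13.540·2.2517/0.0691 = 441.21 s.

441 s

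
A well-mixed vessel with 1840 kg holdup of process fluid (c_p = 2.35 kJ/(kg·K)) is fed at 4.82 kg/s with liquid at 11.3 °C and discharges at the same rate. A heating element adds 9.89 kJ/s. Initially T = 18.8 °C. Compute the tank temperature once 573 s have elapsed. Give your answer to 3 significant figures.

13.7 °C

Unsteady energy balance on the tank contents: M c_p dT/dt = ṁ c_p (T_in − T) + 9.89.
τ = M/ṁ = 381.74 s; T_ss = T_in + Q̇/(ṁ c_p) = 11.3 + 9.89/(4.82·2.35) = 12.173 °C.
This is linear first-order; T(t) = T_ss + (T₀ − T_ss) e^(−t/τ).
T(573) = 12.173 + (6.6269)·e^(−573/381.74) = 12.173 + (6.6269)·0.22290 = 13.650 °C.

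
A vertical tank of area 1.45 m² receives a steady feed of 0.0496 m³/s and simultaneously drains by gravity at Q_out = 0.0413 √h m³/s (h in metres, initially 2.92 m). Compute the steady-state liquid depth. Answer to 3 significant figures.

Level balance: A dh/dt = 0.0496 − 0.0413 √h. Setting dh/dt = 0:
Q_in = 0.0413 √h_ss ⇒ √h_ss = 0.0496/0.0413 = 1.2010.
h_ss = 1.2010² = 1.4423 m. (Since h₀ = 2.92 m > h_ss, the level will fall toward this value.)

1.44 m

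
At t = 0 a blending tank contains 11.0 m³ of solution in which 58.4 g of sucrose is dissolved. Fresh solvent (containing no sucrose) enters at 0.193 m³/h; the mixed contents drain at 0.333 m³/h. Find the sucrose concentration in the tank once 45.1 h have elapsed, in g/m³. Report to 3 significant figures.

1.64 g/m³

Let m(t) be the amount of sucrose. Volume: V(t) = V₀ + (Q_in − Q_out) t = 11.0 − 0.14000 t; V(45.1) = 4.6860 m³.
Solute balance: dm/dt = 0 − Q_out C = −Q_out m/V(t).
Separate: dm/m = −Q_out dt/V(t) ⇒ ln(m/m₀) = −(Q_out/(Q_in−Q_out)) ln(V/V₀).
m = m₀ (V₀/V)^(Q_out/(Q_in−Q_out)) = 58.4 × (11.0/4.6860)^(-2.3786) = 7.6725 g.
C = m/V = 7.6725/4.6860 = 1.6373 g/m³.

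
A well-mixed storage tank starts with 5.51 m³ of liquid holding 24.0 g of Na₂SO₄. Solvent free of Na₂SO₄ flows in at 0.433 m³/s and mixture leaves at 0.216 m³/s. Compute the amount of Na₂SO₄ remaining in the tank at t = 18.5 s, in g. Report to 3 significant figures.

13.9 g

Total volume: dV/dt = Q_in − Q_out = 0.21700 m³/s, so V(t) = 5.51 + 0.21700 t and V(18.5) = 9.5245 m³.
Species balance (pure solvent in): dm/dt = −Q_out · m/V(t).
Separate: dm/m = −Q_out dt/V(t) ⇒ ln(m/m₀) = −(Q_out/(Q_in−Q_out)) ln(V/V₀).
m = m₀ (V₀/V)^(Q_out/(Q_in−Q_out)) = 24.0 × (5.51/9.5245)^(0.99539) = 13.919 g.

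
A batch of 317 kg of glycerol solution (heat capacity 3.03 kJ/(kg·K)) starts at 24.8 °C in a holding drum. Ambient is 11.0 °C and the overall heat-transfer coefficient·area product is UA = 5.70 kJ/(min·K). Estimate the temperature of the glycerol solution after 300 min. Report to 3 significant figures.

Lumped-capacitance energy balance: M c_p dT/dt = UA(T_amb − T).
dT/dt = (T_ss − T)/τ with T_ss = T_amb = 11.000 °C, τ = M c_p/UA = 317·3.03/5.70 = 168.51 min.
Solution: T(t) = T_ss + (T₀ − T_ss) e^(−t/τ).
T(300) = 11.000 + (13.800)·0.16859 = 13.326 °C.

13.3 °C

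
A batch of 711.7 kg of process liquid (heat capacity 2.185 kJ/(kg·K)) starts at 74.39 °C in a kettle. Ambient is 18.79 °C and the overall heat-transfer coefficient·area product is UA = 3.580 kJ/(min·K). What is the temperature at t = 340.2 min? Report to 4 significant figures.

Lumped-capacitance energy balance: M c_p dT/dt = UA(T_amb − T).
dT/dt = (T_ss − T)/τ with T_ss = T_amb = 18.7900 °C, τ = M c_p/UA = 711.7·2.185/3.580 = 434.376 min.
Solution: T(t) = T_ss + (T₀ − T_ss) e^(−t/τ).
T(340.2) = 18.7900 + (55.6000)·0.456945 = 44.1961 °C.

44.20 °C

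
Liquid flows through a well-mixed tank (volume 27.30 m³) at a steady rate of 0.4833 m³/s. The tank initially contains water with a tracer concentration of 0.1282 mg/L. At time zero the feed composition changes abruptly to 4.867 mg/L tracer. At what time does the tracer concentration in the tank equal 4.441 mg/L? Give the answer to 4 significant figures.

136.1 s

Mass balance on the solute (V constant): V dC/dt = Q(C_in − C), so τ = V/Q = 56.4867 s.
C(t) = C_in + (C₀ − C_in) e^(−t/τ). Set C = 4.441 and solve for t:
e^(−t/τ) = (C − C_in)/(C₀ − C_in) = (4.441 − 4.867)/(0.1282 − 4.867) = 0.0898962
t = −τ ln(…) = 56.4867 × 2.40910 = 136.082 s.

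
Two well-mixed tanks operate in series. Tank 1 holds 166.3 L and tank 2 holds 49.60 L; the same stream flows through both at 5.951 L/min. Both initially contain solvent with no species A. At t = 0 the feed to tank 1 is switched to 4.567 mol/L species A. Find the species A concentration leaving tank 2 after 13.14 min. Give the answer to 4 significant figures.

0.9015 mol/L

Each tank obeys Vᵢ dCᵢ/dt = Q(Cᵢ₋₁ − Cᵢ), so τᵢ = Vᵢ/Q.
τ₁ = 166.3/5.951 = 27.9449 min; τ₂ = 49.60/5.951 = 8.33473 min.
Solving the cascade with C₁(0)=C₂(0)=0 gives C₂(t) = C_in[1 − (τ₁ e^(−t/τ₁) − τ₂ e^(−t/τ₂))/(τ₁ − τ₂)].
At t = 13.14: e^(−t/τ₁) = 0.624870, e^(−t/τ₂) = 0.206690.
C₂ = 4.567·[1 − (27.9449·0.624870 − 8.33473·0.206690)/(19.6101)] = 4.567·0.197394 = 0.901500 mol/L.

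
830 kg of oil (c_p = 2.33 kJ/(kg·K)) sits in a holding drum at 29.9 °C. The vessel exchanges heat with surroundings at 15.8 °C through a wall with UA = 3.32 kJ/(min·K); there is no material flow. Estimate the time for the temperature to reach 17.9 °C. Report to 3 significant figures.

M c_p dT/dt = −UA(T − T_amb).
τ = M c_p/UA = 582.50 min; T_ss = T_amb = 15.800 °C.
T(t) = T_ss + (T₀ − T_ss)e^(−t/τ); set T = 17.9:
t = −τ ln[(T − T_ss)/(T₀ − T_ss)] = −582.50 · ln(0.14894) = 1109.2 min.

1110 min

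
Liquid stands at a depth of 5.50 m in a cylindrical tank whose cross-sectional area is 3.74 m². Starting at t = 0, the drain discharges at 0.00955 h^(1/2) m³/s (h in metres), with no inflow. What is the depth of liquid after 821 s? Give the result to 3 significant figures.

Unsteady balance on liquid volume: A dh/dt = −0.00955 √h.
Separate and integrate: 2(√h − √h₀) = −(0.00955/A) t.
√h = √5.50 − 0.00955·821/(2·3.74) = 2.3452 − 1.0482 = 1.2970.
h = 1.2970² = 1.6822 m.

1.68 m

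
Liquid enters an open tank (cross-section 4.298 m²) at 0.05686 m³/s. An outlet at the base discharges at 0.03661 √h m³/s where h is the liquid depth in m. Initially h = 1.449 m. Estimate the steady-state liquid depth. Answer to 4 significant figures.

A dh/dt = Q_in − 0.03661 √h. Steady state requires inflow = outflow:
Q_in = 0.03661 √h_ss ⇒ √h_ss = 0.05686/0.03661 = 1.55313.
h_ss = 1.55313² = 2.41221 m. (Since h₀ = 1.449 m < h_ss, the level will rise toward this value.)

2.412 m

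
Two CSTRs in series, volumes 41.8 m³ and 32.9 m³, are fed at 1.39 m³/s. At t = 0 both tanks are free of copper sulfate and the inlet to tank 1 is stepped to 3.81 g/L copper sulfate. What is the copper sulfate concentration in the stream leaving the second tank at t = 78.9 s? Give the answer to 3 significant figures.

3.01 g/L

Species balance on tank i: dCᵢ/dt = (Cᵢ₋₁ − Cᵢ)/τᵢ with τᵢ = Vᵢ/Q.
τ₁ = 41.8/1.39 = 30.072 s; τ₂ = 32.9/1.39 = 23.669 s.
Solving the cascade with C₁(0)=C₂(0)=0 gives C₂(t) = C_in[1 − (τ₁ e^(−t/τ₁) − τ₂ e^(−t/τ₂))/(τ₁ − τ₂)].
At t = 78.9: e^(−t/τ₁) = 0.072533, e^(−t/τ₂) = 0.035669.
C₂ = 3.81·[1 − (30.072·0.072533 − 23.669·0.035669)/(6.4029)] = 3.81·0.79119 = 3.0144 g/L.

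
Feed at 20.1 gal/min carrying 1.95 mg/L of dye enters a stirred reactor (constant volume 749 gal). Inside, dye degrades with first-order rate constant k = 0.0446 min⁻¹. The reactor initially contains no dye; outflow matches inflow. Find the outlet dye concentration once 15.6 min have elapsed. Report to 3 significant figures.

0.492 mg/L

V dC/dt = Q(C_in − C) − k V C.
This is linear with rate a = Q/V + k = 0.071436 min⁻¹.
C_ss = Q C_in/(Q + kV) = 0.73254 mg/L; C(t) = C_ss + (C₀ − C_ss) e^(−a t).
C(15.6) = 0.73254 + (-0.73254)·e^(−0.071436·15.6) = 0.73254 + (-0.73254)·0.32811 = 0.49219 mg/L.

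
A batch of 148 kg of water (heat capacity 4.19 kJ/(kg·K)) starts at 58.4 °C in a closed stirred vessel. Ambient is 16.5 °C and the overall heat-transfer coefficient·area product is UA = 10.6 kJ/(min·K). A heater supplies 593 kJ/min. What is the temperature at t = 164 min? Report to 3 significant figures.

Lumped-capacitance energy balance: M c_p dT/dt = UA(T_amb − T) + Q̇.
dT/dt = (T_ss − T)/τ with T_ss = T_amb + Q̇/UA = 16.5 + 593/10.6 = 72.443 °C, τ = M c_p/UA = 148·4.19/10.6 = 58.502 min.
Integrating: T(t) = T_ss + (T₀ − T_ss) e^(−t/τ).
T(164) = 72.443 + (-14.043)·0.060608 = 71.592 °C.

71.6 °C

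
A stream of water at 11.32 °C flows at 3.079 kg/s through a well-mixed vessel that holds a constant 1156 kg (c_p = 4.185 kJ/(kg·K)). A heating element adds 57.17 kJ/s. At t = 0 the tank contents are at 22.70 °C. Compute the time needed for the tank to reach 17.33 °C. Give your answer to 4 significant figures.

557.4 s

Unsteady energy balance on the tank contents: M c_p dT/dt = ṁ c_p (T_in − T) + 57.17.
τ = M/ṁ = 375.447 s; T_ss = T_in + Q̇/(ṁ c_p) = 15.7567 °C.
T(t) = T_ss + (T₀ − T_ss) e^(−t/τ). Set T = 17.33:
e^(−t/τ) = (17.33 − 15.7567)/(22.70 − 15.7567) = 0.226589
t = −375.447 · ln(0.226589) = 557.394 s.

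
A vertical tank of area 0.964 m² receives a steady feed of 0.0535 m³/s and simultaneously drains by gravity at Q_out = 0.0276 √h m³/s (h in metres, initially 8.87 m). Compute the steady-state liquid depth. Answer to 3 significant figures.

Accumulation of liquid (constant cross-section A): A dh/dt = Q_in − 0.0276 √h. At steady state dh/dt = 0:
Q_in = 0.0276 √h_ss ⇒ √h_ss = 0.0535/0.0276 = 1.9384.
h_ss = 1.9384² = 3.7574 m. (Since h₀ = 8.87 m > h_ss, the level will fall toward this value.)

3.76 m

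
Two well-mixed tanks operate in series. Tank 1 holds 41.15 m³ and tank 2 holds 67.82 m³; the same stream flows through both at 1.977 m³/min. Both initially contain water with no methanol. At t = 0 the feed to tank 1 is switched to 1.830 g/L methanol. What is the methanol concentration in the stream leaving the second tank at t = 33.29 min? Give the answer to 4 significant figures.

0.6371 g/L

Species balance on tank i: dCᵢ/dt = (Cᵢ₋₁ − Cᵢ)/τᵢ with τᵢ = Vᵢ/Q.
τ₁ = 41.15/1.977 = 20.8144 min; τ₂ = 67.82/1.977 = 34.3045 min.
Tank 1: C₁ = C_in(1 − e^(−t/τ₁)). Tank 2 (τ₁ ≠ τ₂): C₂ = C_in[1 − (τ₁ e^(−t/τ₁) − τ₂ e^(−t/τ₂))/(τ₁ − τ₂)].
At t = 33.29: e^(−t/τ₁) = 0.202023, e^(−t/τ₂) = 0.378921.
C₂ = 1.830·[1 − (20.8144·0.202023 − 34.3045·0.378921)/(-13.4901)] = 1.830·0.348136 = 0.637088 g/L.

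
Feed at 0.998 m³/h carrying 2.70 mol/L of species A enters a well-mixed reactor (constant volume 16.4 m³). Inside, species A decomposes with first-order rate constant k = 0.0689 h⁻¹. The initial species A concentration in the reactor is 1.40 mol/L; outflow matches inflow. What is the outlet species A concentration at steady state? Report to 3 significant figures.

1.27 mol/L

Species balance: V dC/dt = Q C_in − Q C − k V C.
At steady state: 0 = Q C_in − (Q + kV) C_ss, so C_ss = Q C_in/(Q + kV).
C_ss = 0.998·2.70/(0.998 + 0.0689·16.4) = 2.6946/2.1280 = 1.2663 mol/L.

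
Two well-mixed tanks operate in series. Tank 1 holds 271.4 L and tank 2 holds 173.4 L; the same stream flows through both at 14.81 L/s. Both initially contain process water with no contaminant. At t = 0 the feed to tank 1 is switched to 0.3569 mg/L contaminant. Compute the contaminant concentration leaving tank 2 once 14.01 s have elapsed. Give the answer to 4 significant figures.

Time constants: τᵢ = Vᵢ/Q for each well-mixed tank.
τ₁ = 271.4/14.81 = 18.3255 s; τ₂ = 173.4/14.81 = 11.7083 s.
Solving the cascade with C₁(0)=C₂(0)=0 gives C₂(t) = C_in[1 − (τ₁ e^(−t/τ₁) − τ₂ e^(−t/τ₂))/(τ₁ − τ₂)].
At t = 14.01: e^(−t/τ₁) = 0.465562, e^(−t/τ₂) = 0.302224.
C₂ = 0.3569·[1 − (18.3255·0.465562 − 11.7083·0.302224)/(6.61715)] = 0.3569·0.245430 = 0.0875941 mg/L.

0.08759 mg/L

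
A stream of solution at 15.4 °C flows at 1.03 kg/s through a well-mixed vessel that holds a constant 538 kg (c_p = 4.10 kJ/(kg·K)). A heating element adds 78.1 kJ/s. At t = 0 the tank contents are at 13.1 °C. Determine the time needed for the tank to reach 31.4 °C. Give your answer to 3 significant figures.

Unsteady energy balance on the tank contents: M c_p dT/dt = ṁ c_p (T_in − T) + 78.1.
τ = M/ṁ = 522.33 s; T_ss = T_in + Q̇/(ṁ c_p) = 33.894 °C.
T(t) = T_ss + (T₀ − T_ss) e^(−t/τ). Set T = 31.4:
e^(−t/τ) = (31.4 − 33.894)/(13.1 − 33.894) = 0.11994
t = −522.33 · ln(0.11994) = 1107.8 s.

1110 s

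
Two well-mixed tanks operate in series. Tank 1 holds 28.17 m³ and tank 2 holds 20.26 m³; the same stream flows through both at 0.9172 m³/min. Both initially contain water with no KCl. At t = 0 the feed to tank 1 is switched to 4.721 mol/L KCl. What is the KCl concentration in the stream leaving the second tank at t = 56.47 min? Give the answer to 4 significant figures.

Each tank obeys Vᵢ dCᵢ/dt = Q(Cᵢ₋₁ − Cᵢ), so τᵢ = Vᵢ/Q.
τ₁ = 28.17/0.9172 = 30.7130 min; τ₂ = 20.26/0.9172 = 22.0890 min.
Solving the cascade with C₁(0)=C₂(0)=0 gives C₂(t) = C_in[1 − (τ₁ e^(−t/τ₁) − τ₂ e^(−t/τ₂))/(τ₁ − τ₂)].
At t = 56.47: e^(−t/τ₁) = 0.159035, e^(−t/τ₂) = 0.0775773.
C₂ = 4.721·[1 − (30.7130·0.159035 − 22.0890·0.0775773)/(8.62407)] = 4.721·0.632327 = 2.98522 mol/L.

2.985 mol/L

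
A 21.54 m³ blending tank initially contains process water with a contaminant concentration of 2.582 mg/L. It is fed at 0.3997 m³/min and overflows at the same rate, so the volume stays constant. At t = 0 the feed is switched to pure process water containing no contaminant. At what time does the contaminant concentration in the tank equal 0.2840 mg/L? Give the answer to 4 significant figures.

119.0 min

Species balance: V dC/dt = Q(C_in − C) ⇒ τ = V/Q = 53.8904 min.
C(t) = C_in + (C₀ − C_in) e^(−t/τ). Set C = 0.2840 and solve for t:
e^(−t/τ) = (C − C_in)/(C₀ − C_in) = (0.2840 − 0)/(2.582 − 0) = 0.109992
t = −τ ln(…) = 53.8904 × 2.20735 = 118.955 min.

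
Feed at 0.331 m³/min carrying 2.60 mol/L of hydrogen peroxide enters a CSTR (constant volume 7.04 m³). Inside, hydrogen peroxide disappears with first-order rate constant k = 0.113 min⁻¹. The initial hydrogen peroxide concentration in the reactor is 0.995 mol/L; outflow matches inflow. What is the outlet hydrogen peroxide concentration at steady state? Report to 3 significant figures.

Species balance: V dC/dt = Q C_in − Q C − k V C.
Steady state (dC/dt = 0): C_ss = Q C_in/(Q + kV) = C_in/(1 + kV/Q).
C_ss = 0.331·2.60/(0.331 + 0.113·7.04) = 0.86060/1.1265 = 0.76395 mol/L.

0.764 mol/L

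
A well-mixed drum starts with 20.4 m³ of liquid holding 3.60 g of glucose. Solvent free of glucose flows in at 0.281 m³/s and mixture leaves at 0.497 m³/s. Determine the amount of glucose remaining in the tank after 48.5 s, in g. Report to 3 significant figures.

Total volume: dV/dt = Q_in − Q_out = -0.21600 m³/s, so V(t) = 20.4 − 0.21600 t and V(48.5) = 9.9240 m³.
No glucose enters, so dm/dt = −Q_out · (m/V).
dm/m = −Q_out dt/(V₀ − 0.21600 t); integrating gives ln(m/m₀) = −(Q_out/(Q_in−Q_out)) ln(V/V₀).
m = m₀ (V₀/V)^(Q_out/(Q_in−Q_out)) = 3.60 × (20.4/9.9240)^(-2.3009) = 0.68587 g.

0.686 g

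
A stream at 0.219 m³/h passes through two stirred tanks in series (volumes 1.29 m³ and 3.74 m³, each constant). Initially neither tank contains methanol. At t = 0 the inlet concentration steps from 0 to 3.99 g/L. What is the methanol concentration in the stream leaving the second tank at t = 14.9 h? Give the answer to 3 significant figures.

1.61 g/L

Each tank obeys Vᵢ dCᵢ/dt = Q(Cᵢ₋₁ − Cᵢ), so τᵢ = Vᵢ/Q.
τ₁ = 1.29/0.219 = 5.8904 h; τ₂ = 3.74/0.219 = 17.078 h.
Solving the cascade with C₁(0)=C₂(0)=0 gives C₂(t) = C_in[1 − (τ₁ e^(−t/τ₁) − τ₂ e^(−t/τ₂))/(τ₁ − τ₂)].
At t = 14.9: e^(−t/τ₁) = 0.079696, e^(−t/τ₂) = 0.41791.
C₂ = 3.99·[1 − (5.8904·0.079696 − 17.078·0.41791)/(-11.187)] = 3.99·0.40401 = 1.6120 g/L.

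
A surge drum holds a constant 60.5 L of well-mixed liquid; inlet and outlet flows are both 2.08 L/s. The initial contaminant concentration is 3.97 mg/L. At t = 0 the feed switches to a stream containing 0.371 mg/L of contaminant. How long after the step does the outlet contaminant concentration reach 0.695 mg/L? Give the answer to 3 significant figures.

Transient balance on the dissolved component: V dC/dt = Q(C_in − C), so τ = V/Q = 29.087 s.
C(t) = C_in + (C₀ − C_in) e^(−t/τ). Set C = 0.695 and solve for t:
e^(−t/τ) = (C − C_in)/(C₀ − C_in) = (0.695 − 0.371)/(3.97 − 0.371) = 0.090025
t = −τ ln(…) = 29.087 × 2.4077 = 70.031 s.

70.0 s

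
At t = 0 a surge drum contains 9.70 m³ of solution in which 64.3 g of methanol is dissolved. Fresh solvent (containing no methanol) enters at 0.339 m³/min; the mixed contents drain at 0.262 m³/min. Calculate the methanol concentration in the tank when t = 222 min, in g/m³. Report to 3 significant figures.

Let m(t) be the amount of methanol. Volume: V(t) = V₀ + (Q_in − Q_out) t = 9.70 + 0.077000 t; V(222) = 26.794 m³.
No methanol enters, so dm/dt = −Q_out · (m/V).
dm/m = −Q_out dt/(V₀ + 0.077000 t); integrating gives ln(m/m₀) = −(Q_out/(Q_in−Q_out)) ln(V/V₀).
m = m₀ (V₀/V)^(Q_out/(Q_in−Q_out)) = 64.3 × (9.70/26.794)^(3.4026) = 2.0266 g.
C = m/V = 2.0266/26.794 = 0.075635 g/m³.

0.0756 g/m³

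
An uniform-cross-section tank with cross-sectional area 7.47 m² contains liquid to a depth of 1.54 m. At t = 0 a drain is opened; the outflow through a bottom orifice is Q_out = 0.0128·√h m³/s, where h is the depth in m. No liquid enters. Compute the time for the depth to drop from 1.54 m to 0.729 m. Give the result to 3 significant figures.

452 s

With no inflow, A dh/dt = −0.0128 √h.
Separate and integrate: 2(√h − √h₀) = −(0.0128/A) t.
t = 2A(√h₀ − √h)/0.0128 = 2·7.47·(√1.54 − √0.729)/0.0128
  = 14.940 × (1.2410 − 0.85381) / 0.0128 = 451.88 s.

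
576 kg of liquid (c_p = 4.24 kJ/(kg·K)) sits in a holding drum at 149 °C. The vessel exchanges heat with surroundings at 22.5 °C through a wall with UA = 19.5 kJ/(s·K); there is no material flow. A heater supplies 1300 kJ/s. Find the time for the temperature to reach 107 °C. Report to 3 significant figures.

152 s

Lumped-capacitance energy balance: M c_p dT/dt = UA(T_amb − T) + Q̇.
τ = M c_p/UA = 125.24 s; T_ss = T_amb + Q̇/UA = 22.5 + 1300/19.5 = 89.167 °C.
T(t) = T_ss + (T₀ − T_ss)e^(−t/τ); set T = 107:
t = −τ ln[(T − T_ss)/(T₀ − T_ss)] = −125.24 · ln(0.29805) = 151.61 s.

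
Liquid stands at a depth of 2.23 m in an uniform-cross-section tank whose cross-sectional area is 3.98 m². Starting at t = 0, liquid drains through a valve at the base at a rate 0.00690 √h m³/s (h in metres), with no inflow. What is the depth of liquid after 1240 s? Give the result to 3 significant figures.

0.175 m

With no inflow, A dh/dt = −0.00690 √h.
This is separable: 2 d(√h)/dt = −0.00690/A, so √h = √h₀ − (0.00690/(2A)) t.
√h = √2.23 − 0.00690·1240/(2·3.98) = 1.4933 − 1.0749 = 0.41844.
h = 0.41844² = 0.17510 m.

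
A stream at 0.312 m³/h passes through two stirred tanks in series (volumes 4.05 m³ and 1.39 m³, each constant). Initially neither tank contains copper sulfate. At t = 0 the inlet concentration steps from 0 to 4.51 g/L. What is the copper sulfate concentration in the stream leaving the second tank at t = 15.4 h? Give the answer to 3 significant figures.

Time constants: τᵢ = Vᵢ/Q for each well-mixed tank.
τ₁ = 4.05/0.312 = 12.981 h; τ₂ = 1.39/0.312 = 4.4551 h.
Tank 1: C₁ = C_in(1 − e^(−t/τ₁)). Tank 2 (τ₁ ≠ τ₂): C₂ = C_in[1 − (τ₁ e^(−t/τ₁) − τ₂ e^(−t/τ₂))/(τ₁ − τ₂)].
At t = 15.4: e^(−t/τ₁) = 0.30533, e^(−t/τ₂) = 0.031534.
C₂ = 4.51·[1 − (12.981·0.30533 − 4.4551·0.031534)/(8.5256)] = 4.51·0.55160 = 2.4877 g/L.

2.49 g/L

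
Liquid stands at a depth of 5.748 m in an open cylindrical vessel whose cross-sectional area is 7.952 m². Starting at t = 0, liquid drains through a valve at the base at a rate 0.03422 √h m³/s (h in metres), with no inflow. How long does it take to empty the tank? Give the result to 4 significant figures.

A dh/dt = −Q_out = −0.03422 √h.
Separate and integrate: 2(√h − √h₀) = −(0.03422/A) t.
Set h = 0: 2√h₀ = (0.03422/A) t_empty ⇒ t_empty = 2A√h₀/0.03422.
t_empty = 2·7.952·√5.748/0.03422 = 15.9040·2.39750/0.03422 = 1114.26 s.

1114 s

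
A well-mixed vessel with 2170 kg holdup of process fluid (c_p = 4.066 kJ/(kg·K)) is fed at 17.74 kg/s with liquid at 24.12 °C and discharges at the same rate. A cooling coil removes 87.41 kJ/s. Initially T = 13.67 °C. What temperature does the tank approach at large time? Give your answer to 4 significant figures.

Energy balance: M c_p dT/dt = ṁ c_p (T_in − T) − 87.41.
At steady state dT/dt = 0 ⇒ T_ss = T_in − Q̇/(ṁ c_p) = 24.12 − 87.41/(17.74·4.066) = 22.9082 °C.

22.91 °C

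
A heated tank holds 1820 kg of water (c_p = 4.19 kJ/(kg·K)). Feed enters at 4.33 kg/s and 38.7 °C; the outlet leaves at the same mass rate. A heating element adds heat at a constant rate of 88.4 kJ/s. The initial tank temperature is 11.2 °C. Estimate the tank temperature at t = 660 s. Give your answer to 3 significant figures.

36.8 °C

First-law balance (no shaft work): M c_p dT/dt = ṁ c_p (T_in − T) + 88.4.
Rearrange: dT/dt = (T_ss − T)/τ with τ = M/ṁ = 420.32 s and T_ss = T_in + Q̇/(ṁ c_p) = 43.572 °C.
This is linear first-order; T(t) = T_ss + (T₀ − T_ss) e^(−t/τ).
T(660) = 43.572 + (-32.372)·e^(−660/420.32) = 43.572 + (-32.372)·0.20800 = 36.839 °C.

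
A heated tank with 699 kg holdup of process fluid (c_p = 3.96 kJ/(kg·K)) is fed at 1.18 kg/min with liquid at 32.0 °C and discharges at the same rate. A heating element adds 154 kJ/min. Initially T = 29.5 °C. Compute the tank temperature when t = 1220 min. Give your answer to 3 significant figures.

60.4 °C

M c_p dT/dt = ṁ c_p (T_in − T) + Q̇.
Rearrange: dT/dt = (T_ss − T)/τ with τ = M/ṁ = 592.37 min and T_ss = T_in + Q̇/(ṁ c_p) = 64.957 °C.
This is linear first-order; T(t) = T_ss + (T₀ − T_ss) e^(−t/τ).
T(1220) = 64.957 + (-35.457)·e^(−1220/592.37) = 64.957 + (-35.457)·0.12752 = 60.435 °C.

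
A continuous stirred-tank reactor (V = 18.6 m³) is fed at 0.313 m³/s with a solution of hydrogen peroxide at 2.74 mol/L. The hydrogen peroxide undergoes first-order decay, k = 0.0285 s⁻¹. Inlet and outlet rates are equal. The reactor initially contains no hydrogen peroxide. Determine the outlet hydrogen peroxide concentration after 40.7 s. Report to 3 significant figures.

0.856 mol/L

Species balance: V dC/dt = Q C_in − Q C − k V C.
This is linear with rate a = Q/V + k = 0.045328 s⁻¹.
C_ss = Q C_in/(Q + kV) = 1.0172 mol/L; C(t) = C_ss + (C₀ − C_ss) e^(−a t).
C(40.7) = 1.0172 + (-1.0172)·e^(−0.045328·40.7) = 1.0172 + (-1.0172)·0.15805 = 0.85645 mol/L.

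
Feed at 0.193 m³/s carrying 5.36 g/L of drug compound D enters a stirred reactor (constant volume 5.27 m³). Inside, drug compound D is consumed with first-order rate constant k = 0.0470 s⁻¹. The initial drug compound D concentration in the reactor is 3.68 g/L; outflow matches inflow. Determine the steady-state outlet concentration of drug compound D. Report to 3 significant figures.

Species balance: V dC/dt = Q C_in − Q C − k V C.
At steady state: 0 = Q C_in − (Q + kV) C_ss, so C_ss = Q C_in/(Q + kV).
C_ss = 0.193·5.36/(0.193 + 0.0470·5.27) = 1.0345/0.44069 = 2.3474 g/L.

2.35 g/L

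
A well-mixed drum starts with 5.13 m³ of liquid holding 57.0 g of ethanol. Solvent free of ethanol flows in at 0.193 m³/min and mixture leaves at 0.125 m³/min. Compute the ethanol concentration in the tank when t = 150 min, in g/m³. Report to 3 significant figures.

Let m(t) be the amount of ethanol. Volume: V(t) = V₀ + (Q_in − Q_out) t = 5.13 + 0.068000 t; V(150) = 15.330 m³.
No ethanol enters, so dm/dt = −Q_out · (m/V).
Separate: dm/m = −Q_out dt/V(t) ⇒ ln(m/m₀) = −(Q_out/(Q_in−Q_out)) ln(V/V₀).
m = m₀ (V₀/V)^(Q_out/(Q_in−Q_out)) = 57.0 × (5.13/15.330)^(1.8382) = 7.6196 g.
C = m/V = 7.6196/15.330 = 0.49704 g/m³.

0.497 g/m³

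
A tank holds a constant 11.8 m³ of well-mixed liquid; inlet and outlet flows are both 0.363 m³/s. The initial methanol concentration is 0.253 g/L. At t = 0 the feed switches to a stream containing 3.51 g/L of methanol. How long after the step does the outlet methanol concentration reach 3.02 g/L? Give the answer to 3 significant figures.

Species balance: V dC/dt = Q(C_in − C) ⇒ τ = V/Q = 32.507 s.
C(t) = C_in + (C₀ − C_in) e^(−t/τ). Set C = 3.02 and solve for t:
e^(−t/τ) = (C − C_in)/(C₀ − C_in) = (3.02 − 3.51)/(0.253 − 3.51) = 0.15045
t = −τ ln(…) = 32.507 × 1.8942 = 61.573 s.

61.6 s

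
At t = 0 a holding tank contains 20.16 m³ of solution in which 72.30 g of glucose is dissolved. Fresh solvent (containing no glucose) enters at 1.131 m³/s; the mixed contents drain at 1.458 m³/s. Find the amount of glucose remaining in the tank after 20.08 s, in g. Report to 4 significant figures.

Let m(t) be the amount of glucose. Volume: V(t) = V₀ + (Q_in − Q_out) t = 20.16 − 0.327000 t; V(20.08) = 13.5938 m³.
Solute balance: dm/dt = 0 − Q_out C = −Q_out m/V(t).
Separate: dm/m = −Q_out dt/V(t) ⇒ ln(m/m₀) = −(Q_out/(Q_in−Q_out)) ln(V/V₀).
m = m₀ (V₀/V)^(Q_out/(Q_in−Q_out)) = 72.30 × (20.16/13.5938)^(-4.45872) = 12.4749 g.

12.47 g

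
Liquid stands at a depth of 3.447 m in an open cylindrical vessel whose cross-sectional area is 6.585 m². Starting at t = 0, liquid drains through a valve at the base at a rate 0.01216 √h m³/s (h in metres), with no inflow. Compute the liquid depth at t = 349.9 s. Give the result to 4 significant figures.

With no inflow, A dh/dt = −0.01216 √h.
This is separable: 2 d(√h)/dt = −0.01216/A, so √h = √h₀ − (0.01216/(2A)) t.
√h = √3.447 − 0.01216·349.9/(2·6.585) = 1.85661 − 0.323066 = 1.53354.
h = 1.53354² = 2.35176 m.

2.352 m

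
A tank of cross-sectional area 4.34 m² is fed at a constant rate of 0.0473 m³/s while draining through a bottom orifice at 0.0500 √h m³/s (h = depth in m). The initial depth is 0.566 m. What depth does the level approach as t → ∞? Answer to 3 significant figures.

0.895 m

Level balance: A dh/dt = 0.0473 − 0.0500 √h. Setting dh/dt = 0:
Q_in = 0.0500 √h_ss ⇒ √h_ss = 0.0473/0.0500 = 0.94600.
h_ss = 0.94600² = 0.89492 m. (Since h₀ = 0.566 m < h_ss, the level will rise toward this value.)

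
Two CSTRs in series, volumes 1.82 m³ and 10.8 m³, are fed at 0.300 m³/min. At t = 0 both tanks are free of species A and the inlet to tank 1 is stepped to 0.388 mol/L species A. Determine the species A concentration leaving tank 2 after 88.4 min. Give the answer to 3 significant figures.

Each tank obeys Vᵢ dCᵢ/dt = Q(Cᵢ₋₁ − Cᵢ), so τᵢ = Vᵢ/Q.
τ₁ = 1.82/0.300 = 6.0667 min; τ₂ = 10.8/0.300 = 36.000 min.
Tank 1: C₁ = C_in(1 − e^(−t/τ₁)). Tank 2 (τ₁ ≠ τ₂): C₂ = C_in[1 − (τ₁ e^(−t/τ₁) − τ₂ e^(−t/τ₂))/(τ₁ − τ₂)].
At t = 88.4: e^(−t/τ₁) = 4.6958e-07, e^(−t/τ₂) = 0.085816.
C₂ = 0.388·[1 − (6.0667·4.6958e-07 − 36.000·0.085816)/(-29.933)] = 0.388·0.89679 = 0.34796 mol/L.

0.348 mol/L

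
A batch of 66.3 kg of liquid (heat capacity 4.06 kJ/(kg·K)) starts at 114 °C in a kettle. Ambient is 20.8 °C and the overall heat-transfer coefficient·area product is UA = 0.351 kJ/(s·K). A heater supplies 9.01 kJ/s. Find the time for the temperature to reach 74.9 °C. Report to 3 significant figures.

M c_p dT/dt = −UA(T − T_amb) + Q̇.
τ = M c_p/UA = 766.89 s; T_ss = T_amb + Q̇/UA = 20.8 + 9.01/0.351 = 46.470 °C.
T(t) = T_ss + (T₀ − T_ss)e^(−t/τ); set T = 74.9:
t = −τ ln[(T − T_ss)/(T₀ − T_ss)] = −766.89 · ln(0.42100) = 663.45 s.

663 s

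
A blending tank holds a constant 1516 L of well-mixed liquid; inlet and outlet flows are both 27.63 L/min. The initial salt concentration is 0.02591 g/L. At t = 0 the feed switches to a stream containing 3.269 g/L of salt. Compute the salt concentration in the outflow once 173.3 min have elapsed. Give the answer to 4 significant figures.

3.131 g/L

Accumulation = in − out for the solute gives V dC/dt = Q(C_in − C).
So dC/dt = (C_in − C)/τ with τ = V/Q = 1516/27.63 = 54.8679 min.
C approaches C_in exponentially: C(t) = C_in + (C₀ − C_in) e^(−t/τ).
C(173.3) = 3.269 + (0.02591 − 3.269)·e^(−173.3/54.8679) = 3.269 + (-3.24309)·0.0424896 = 3.13120 g/L.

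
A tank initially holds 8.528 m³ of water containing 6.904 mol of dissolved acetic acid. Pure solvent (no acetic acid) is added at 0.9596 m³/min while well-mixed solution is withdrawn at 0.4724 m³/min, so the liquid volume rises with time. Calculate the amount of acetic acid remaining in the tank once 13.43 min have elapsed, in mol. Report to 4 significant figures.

3.975 mol

Let m(t) be the amount of acetic acid. Volume: V(t) = V₀ + (Q_in − Q_out) t = 8.528 + 0.487200 t; V(13.43) = 15.0711 m³.
No acetic acid enters, so dm/dt = −Q_out · (m/V).
Separate: dm/m = −Q_out dt/V(t) ⇒ ln(m/m₀) = −(Q_out/(Q_in−Q_out)) ln(V/V₀).
m = m₀ (V₀/V)^(Q_out/(Q_in−Q_out)) = 6.904 × (8.528/15.0711)^(0.969622) = 3.97480 mol.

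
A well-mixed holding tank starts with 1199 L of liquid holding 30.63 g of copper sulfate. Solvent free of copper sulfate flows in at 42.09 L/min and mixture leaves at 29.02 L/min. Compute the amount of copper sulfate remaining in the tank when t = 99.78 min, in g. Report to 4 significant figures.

5.976 g

Let m(t) be the amount of copper sulfate. Volume: V(t) = V₀ + (Q_in − Q_out) t = 1199 + 13.0700 t; V(99.78) = 2503.12 L.
Species balance (pure solvent in): dm/dt = −Q_out · m/V(t).
Separate: dm/m = −Q_out dt/V(t) ⇒ ln(m/m₀) = −(Q_out/(Q_in−Q_out)) ln(V/V₀).
m = m₀ (V₀/V)^(Q_out/(Q_in−Q_out)) = 30.63 × (1199/2503.12)^(2.22035) = 5.97561 g.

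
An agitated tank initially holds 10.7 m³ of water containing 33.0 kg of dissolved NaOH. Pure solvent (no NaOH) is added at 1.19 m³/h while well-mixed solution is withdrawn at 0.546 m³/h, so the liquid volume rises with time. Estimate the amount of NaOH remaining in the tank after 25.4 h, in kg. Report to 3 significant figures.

15.0 kg

Let m(t) be the amount of NaOH. Volume: V(t) = V₀ + (Q_in − Q_out) t = 10.7 + 0.64400 t; V(25.4) = 27.058 m³.
No NaOH enters, so dm/dt = −Q_out · (m/V).
Separate: dm/m = −Q_out dt/V(t) ⇒ ln(m/m₀) = −(Q_out/(Q_in−Q_out)) ln(V/V₀).
m = m₀ (V₀/V)^(Q_out/(Q_in−Q_out)) = 33.0 × (10.7/27.058)^(0.84783) = 15.029 kg.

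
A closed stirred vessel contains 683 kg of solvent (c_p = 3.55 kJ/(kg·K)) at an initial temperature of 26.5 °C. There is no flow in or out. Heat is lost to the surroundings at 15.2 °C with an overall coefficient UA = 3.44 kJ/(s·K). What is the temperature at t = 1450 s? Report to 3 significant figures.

16.6 °C

Lumped-capacitance energy balance: M c_p dT/dt = UA(T_amb − T).
dT/dt = (T_ss − T)/τ with T_ss = T_amb = 15.200 °C, τ = M c_p/UA = 683·3.55/3.44 = 704.84 s.
T approaches T_ss exponentially: T(t) = T_ss + (T₀ − T_ss) e^(−t/τ).
T(1450) = 15.200 + (11.300)·0.12781 = 16.644 °C.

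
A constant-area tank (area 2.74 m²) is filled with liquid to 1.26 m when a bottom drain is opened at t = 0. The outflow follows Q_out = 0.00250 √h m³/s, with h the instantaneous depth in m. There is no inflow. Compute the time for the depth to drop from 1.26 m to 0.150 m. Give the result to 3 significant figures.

1610 s

Volume balance on the tank: A dh/dt = −0.00250 √h.
This is separable: 2 d(√h)/dt = −0.00250/A, so √h = √h₀ − (0.00250/(2A)) t.
t = 2A(√h₀ − √h)/0.00250 = 2·2.74·(√1.26 − √0.150)/0.00250
  = 5.4800 × (1.1225 − 0.38730) / 0.00250 = 1611.6 s.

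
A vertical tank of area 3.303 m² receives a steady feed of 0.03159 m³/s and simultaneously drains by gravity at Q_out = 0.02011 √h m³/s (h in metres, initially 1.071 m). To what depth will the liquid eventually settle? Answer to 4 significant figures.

2.468 m

A dh/dt = Q_in − 0.02011 √h. Steady state requires inflow = outflow:
Q_in = 0.02011 √h_ss ⇒ √h_ss = 0.03159/0.02011 = 1.57086.
h_ss = 1.57086² = 2.46760 m. (Since h₀ = 1.071 m < h_ss, the level will rise toward this value.)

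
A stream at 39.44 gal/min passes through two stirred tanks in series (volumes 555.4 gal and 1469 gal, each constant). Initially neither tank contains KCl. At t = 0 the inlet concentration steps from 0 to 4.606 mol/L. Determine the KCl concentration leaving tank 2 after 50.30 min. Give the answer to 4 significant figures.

Time constants: τᵢ = Vᵢ/Q for each well-mixed tank.
τ₁ = 555.4/39.44 = 14.0822 min; τ₂ = 1469/39.44 = 37.2465 min.
Tank 1: C₁ = C_in(1 − e^(−t/τ₁)). Tank 2 (τ₁ ≠ τ₂): C₂ = C_in[1 − (τ₁ e^(−t/τ₁) − τ₂ e^(−t/τ₂))/(τ₁ − τ₂)].
At t = 50.30: e^(−t/τ₁) = 0.0281025, e^(−t/τ₂) = 0.259120.
C₂ = 4.606·[1 − (14.0822·0.0281025 − 37.2465·0.259120)/(-23.1643)] = 4.606·0.600439 = 2.76562 mol/L.

2.766 mol/L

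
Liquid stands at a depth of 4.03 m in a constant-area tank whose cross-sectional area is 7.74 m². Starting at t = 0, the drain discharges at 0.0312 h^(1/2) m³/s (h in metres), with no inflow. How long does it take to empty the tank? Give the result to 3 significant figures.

Unsteady balance on liquid volume: A dh/dt = −0.0312 √h.
∫ h^(−1/2) dh = −(0.0312/A) ∫ dt, giving 2√h = 2√h₀ − (0.0312/A) t.
Tank is empty when √h = 0: t_empty = 2A√h₀/0.0312.
t_empty = 2·7.74·√4.03/0.0312 = 15.480·2.0075/0.0312 = 996.02 s.

996 s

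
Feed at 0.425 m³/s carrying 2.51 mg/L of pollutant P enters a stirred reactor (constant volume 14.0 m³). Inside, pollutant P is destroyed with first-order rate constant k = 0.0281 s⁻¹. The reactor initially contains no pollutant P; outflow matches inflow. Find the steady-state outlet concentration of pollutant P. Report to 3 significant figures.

1.30 mg/L

V dC/dt = Q(C_in − C) − k V C.
At steady state: 0 = Q C_in − (Q + kV) C_ss, so C_ss = Q C_in/(Q + kV).
C_ss = 0.425·2.51/(0.425 + 0.0281·14.0) = 1.0667/0.81840 = 1.3035 mg/L.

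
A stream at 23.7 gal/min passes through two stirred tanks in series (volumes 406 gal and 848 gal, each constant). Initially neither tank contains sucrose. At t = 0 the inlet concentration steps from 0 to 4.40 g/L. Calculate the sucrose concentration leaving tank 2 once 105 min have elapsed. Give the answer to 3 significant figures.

3.96 g/L

Each tank obeys Vᵢ dCᵢ/dt = Q(Cᵢ₋₁ − Cᵢ), so τᵢ = Vᵢ/Q.
τ₁ = 406/23.7 = 17.131 min; τ₂ = 848/23.7 = 35.781 min.
Tank 1: C₁ = C_in(1 − e^(−t/τ₁)). Tank 2 (τ₁ ≠ τ₂): C₂ = C_in[1 − (τ₁ e^(−t/τ₁) − τ₂ e^(−t/τ₂))/(τ₁ − τ₂)].
At t = 105: e^(−t/τ₁) = 0.0021781, e^(−t/τ₂) = 0.053155.
C₂ = 4.40·[1 − (17.131·0.0021781 − 35.781·0.053155)/(-18.650)] = 4.40·0.90002 = 3.9601 g/L.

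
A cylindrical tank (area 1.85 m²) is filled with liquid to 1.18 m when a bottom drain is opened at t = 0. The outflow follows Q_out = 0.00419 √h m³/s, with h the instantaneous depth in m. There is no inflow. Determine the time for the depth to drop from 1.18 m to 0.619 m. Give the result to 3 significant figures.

A dh/dt = −Q_out = −0.00419 √h.
Separate and integrate: 2(√h − √h₀) = −(0.00419/A) t.
t = 2A(√h₀ − √h)/0.00419 = 2·1.85·(√1.18 − √0.619)/0.00419
  = 3.7000 × (1.0863 − 0.78677) / 0.00419 = 264.49 s.

264 s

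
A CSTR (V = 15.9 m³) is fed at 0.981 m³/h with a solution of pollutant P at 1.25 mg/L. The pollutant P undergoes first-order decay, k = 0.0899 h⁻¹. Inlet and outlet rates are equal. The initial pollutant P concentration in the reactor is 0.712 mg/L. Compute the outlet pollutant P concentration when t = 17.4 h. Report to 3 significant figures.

Accumulation = in − out − consumed: V dC/dt = Q C_in − Q C − k V C.
This is linear with rate a = Q/V + k = 0.15160 h⁻¹.
C_ss = Q C_in/(Q + kV) = 0.50873 mg/L; C(t) = C_ss + (C₀ − C_ss) e^(−a t).
C(17.4) = 0.50873 + (0.20327)·e^(−0.15160·17.4) = 0.50873 + (0.20327)·0.071518 = 0.52327 mg/L.

0.523 mg/L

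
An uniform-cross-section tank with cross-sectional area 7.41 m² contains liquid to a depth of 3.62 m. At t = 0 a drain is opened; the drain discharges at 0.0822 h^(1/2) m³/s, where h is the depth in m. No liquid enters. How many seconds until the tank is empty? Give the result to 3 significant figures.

343 s

A dh/dt = −Q_out = −0.0822 √h.
Separate and integrate: 2(√h − √h₀) = −(0.0822/A) t.
Tank is empty when √h = 0: t_empty = 2A√h₀/0.0822.
t_empty = 2·7.41·√3.62/0.0822 = 14.820·1.9026/0.0822 = 343.03 s.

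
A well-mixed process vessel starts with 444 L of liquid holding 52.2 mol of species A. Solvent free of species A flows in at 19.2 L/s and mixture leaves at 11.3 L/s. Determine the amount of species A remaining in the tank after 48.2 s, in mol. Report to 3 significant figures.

21.5 mol

Total volume: dV/dt = Q_in − Q_out = 7.9000 L/s, so V(t) = 444 + 7.9000 t and V(48.2) = 824.78 L.
Solute balance: dm/dt = 0 − Q_out C = −Q_out m/V(t).
Separate: dm/m = −Q_out dt/V(t) ⇒ ln(m/m₀) = −(Q_out/(Q_in−Q_out)) ln(V/V₀).
m = m₀ (V₀/V)^(Q_out/(Q_in−Q_out)) = 52.2 × (444/824.78)^(1.4304) = 21.526 mol.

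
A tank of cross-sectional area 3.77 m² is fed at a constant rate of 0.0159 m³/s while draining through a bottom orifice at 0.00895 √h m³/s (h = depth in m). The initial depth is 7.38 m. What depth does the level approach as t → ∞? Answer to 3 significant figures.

3.16 m

Volume balance on the tank: A dh/dt = Q_in − 0.00895 √h. At steady state dh/dt = 0:
Q_in = 0.00895 √h_ss ⇒ √h_ss = 0.0159/0.00895 = 1.7765.
h_ss = 1.7765² = 3.1561 m. (Since h₀ = 7.38 m > h_ss, the level will fall toward this value.)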